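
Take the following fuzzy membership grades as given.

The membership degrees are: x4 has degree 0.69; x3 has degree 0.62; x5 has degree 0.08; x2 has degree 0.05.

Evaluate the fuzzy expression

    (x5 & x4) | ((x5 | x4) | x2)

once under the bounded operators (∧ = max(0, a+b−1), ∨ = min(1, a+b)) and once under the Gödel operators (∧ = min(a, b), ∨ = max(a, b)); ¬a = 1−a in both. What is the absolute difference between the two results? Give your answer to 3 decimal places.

Under bounded:
  x5 & x4 = max(0, a+b−1) on (0.08, 0.69) = 0.00
  x5 | x4 = min(1, a+b) on (0.08, 0.69) = 0.77
  (x5 | x4) | x2 = min(1, a+b) on (0.77, 0.05) = 0.82
  (x5 & x4) | ((x5 | x4) | x2) = min(1, a+b) on (0.00, 0.82) = 0.82
  → value = 0.8200
Under Gödel:
  x5 & x4 = min(a, b) on (0.08, 0.69) = 0.08
  x5 | x4 = max(a, b) on (0.08, 0.69) = 0.69
  (x5 | x4) | x2 = max(a, b) on (0.69, 0.05) = 0.69
  (x5 & x4) | ((x5 | x4) | x2) = max(a, b) on (0.08, 0.69) = 0.69
  → value = 0.6900
|0.8200 − 0.6900| = 0.130

0.130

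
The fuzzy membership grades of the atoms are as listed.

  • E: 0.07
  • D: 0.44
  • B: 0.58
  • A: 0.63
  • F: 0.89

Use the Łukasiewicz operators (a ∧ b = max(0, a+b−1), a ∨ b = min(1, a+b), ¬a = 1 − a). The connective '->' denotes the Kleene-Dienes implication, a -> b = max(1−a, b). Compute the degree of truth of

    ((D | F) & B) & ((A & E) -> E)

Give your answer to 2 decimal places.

D | F = min(1, a+b) on (0.44, 0.89) = 1.00
(D | F) & B = max(0, a+b−1) on (1.00, 0.58) = 0.58
A & E = max(0, a+b−1) on (0.63, 0.07) = 0.00
(A & E) -> E  [Kleene-Dienes: max(1−a, b)] with a=0.00, b=0.07 → 1.00
((D | F) & B) & ((A & E) -> E) = max(0, a+b−1) on (0.58, 1.00) = 0.58

0.58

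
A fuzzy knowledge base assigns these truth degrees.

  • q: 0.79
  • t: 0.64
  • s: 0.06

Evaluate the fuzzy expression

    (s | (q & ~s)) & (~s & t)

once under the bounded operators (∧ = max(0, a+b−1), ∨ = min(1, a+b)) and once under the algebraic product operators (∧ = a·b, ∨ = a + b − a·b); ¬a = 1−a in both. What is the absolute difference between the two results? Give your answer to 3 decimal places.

Under bounded:
  ~s = 1 − 0.06 = 0.94
  q & ~s = max(0, a+b−1) on (0.79, 0.94) = 0.73
  s | (q & ~s) = min(1, a+b) on (0.06, 0.73) = 0.79
  ~s = 1 − 0.06 = 0.94
  ~s & t = max(0, a+b−1) on (0.94, 0.64) = 0.58
  (s | (q & ~s)) & (~s & t) = max(0, a+b−1) on (0.79, 0.58) = 0.37
  → value = 0.3700
Under algebraic product:
  ~s = 1 − 0.0600 = 0.9400
  q & ~s = a·b on (0.7900, 0.9400) = 0.7426
  s | (q & ~s) = a + b − a·b on (0.0600, 0.7426) = 0.7580
  ~s = 1 − 0.0600 = 0.9400
  ~s & t = a·b on (0.9400, 0.6400) = 0.6016
  (s | (q & ~s)) & (~s & t) = a·b on (0.7580, 0.6016) = 0.4560
  → value = 0.4560
|0.3700 − 0.4560| = 0.086

0.086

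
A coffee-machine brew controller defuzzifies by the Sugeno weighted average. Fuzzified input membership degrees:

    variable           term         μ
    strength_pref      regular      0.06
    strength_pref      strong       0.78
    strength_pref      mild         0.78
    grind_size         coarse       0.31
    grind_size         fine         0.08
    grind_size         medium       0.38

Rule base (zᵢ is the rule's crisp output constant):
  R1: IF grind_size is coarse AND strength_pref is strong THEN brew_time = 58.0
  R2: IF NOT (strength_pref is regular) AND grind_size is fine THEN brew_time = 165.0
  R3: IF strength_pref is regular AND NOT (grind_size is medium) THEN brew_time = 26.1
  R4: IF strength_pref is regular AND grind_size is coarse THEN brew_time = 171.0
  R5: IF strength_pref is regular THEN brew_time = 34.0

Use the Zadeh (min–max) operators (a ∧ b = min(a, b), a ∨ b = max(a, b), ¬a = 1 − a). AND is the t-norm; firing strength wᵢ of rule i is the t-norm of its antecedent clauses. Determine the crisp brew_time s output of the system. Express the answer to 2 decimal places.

79.03

R1 (z=58.0): coarse=0.31, strong=0.78; AND[min(a, b)] → w = 0.31
R2 (z=165.0): ¬regular=1−0.06=0.94, fine=0.08; AND[min(a, b)] → w = 0.08
R3 (z=26.1): regular=0.06, ¬medium=1−0.38=0.62; AND[min(a, b)] → w = 0.06
R4 (z=171.0): regular=0.06, coarse=0.31; AND[min(a, b)] → w = 0.06
R5 (z=34.0): regular=0.06 → w = 0.06
Weighted average = (0.31·58.0 + 0.08·165.0 + 0.06·26.1 + 0.06·171.0 + 0.06·34.0) / (0.31 + 0.08 + 0.06 + 0.06 + 0.06)
  = 45.0460 / 0.5700 = 79.03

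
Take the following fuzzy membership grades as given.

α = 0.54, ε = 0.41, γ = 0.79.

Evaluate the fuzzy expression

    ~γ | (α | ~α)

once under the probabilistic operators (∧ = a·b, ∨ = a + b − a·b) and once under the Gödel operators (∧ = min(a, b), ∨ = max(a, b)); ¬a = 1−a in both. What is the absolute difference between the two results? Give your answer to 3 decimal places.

0.264

Under probabilistic:
  ~γ = 1 − 0.7900 = 0.2100
  ~α = 1 − 0.5400 = 0.4600
  α | ~α = a + b − a·b on (0.5400, 0.4600) = 0.7516
  ~γ | (α | ~α) = a + b − a·b on (0.2100, 0.7516) = 0.8038
  → value = 0.8038
Under Gödel:
  ~γ = 1 − 0.79 = 0.21
  ~α = 1 − 0.54 = 0.46
  α | ~α = max(a, b) on (0.54, 0.46) = 0.54
  ~γ | (α | ~α) = max(a, b) on (0.21, 0.54) = 0.54
  → value = 0.5400
|0.8038 − 0.5400| = 0.264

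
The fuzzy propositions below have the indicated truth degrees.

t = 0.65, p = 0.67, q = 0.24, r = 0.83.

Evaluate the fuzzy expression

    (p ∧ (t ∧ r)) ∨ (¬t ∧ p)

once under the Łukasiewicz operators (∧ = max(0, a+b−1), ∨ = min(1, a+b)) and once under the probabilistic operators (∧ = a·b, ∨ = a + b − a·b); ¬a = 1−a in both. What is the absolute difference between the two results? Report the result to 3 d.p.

Under Łukasiewicz:
  t ∧ r = max(0, a+b−1) on (0.65, 0.83) = 0.48
  p ∧ (t ∧ r) = max(0, a+b−1) on (0.67, 0.48) = 0.15
  ¬t = 1 − 0.65 = 0.35
  ¬t ∧ p = max(0, a+b−1) on (0.35, 0.67) = 0.02
  (p ∧ (t ∧ r)) ∨ (¬t ∧ p) = min(1, a+b) on (0.15, 0.02) = 0.17
  → value = 0.1700
Under probabilistic:
  t ∧ r = a·b on (0.6500, 0.8300) = 0.5395
  p ∧ (t ∧ r) = a·b on (0.6700, 0.5395) = 0.3615
  ¬t = 1 − 0.6500 = 0.3500
  ¬t ∧ p = a·b on (0.3500, 0.6700) = 0.2345
  (p ∧ (t ∧ r)) ∨ (¬t ∧ p) = a + b − a·b on (0.3615, 0.2345) = 0.5112
  → value = 0.5112
|0.1700 − 0.5112| = 0.341

0.341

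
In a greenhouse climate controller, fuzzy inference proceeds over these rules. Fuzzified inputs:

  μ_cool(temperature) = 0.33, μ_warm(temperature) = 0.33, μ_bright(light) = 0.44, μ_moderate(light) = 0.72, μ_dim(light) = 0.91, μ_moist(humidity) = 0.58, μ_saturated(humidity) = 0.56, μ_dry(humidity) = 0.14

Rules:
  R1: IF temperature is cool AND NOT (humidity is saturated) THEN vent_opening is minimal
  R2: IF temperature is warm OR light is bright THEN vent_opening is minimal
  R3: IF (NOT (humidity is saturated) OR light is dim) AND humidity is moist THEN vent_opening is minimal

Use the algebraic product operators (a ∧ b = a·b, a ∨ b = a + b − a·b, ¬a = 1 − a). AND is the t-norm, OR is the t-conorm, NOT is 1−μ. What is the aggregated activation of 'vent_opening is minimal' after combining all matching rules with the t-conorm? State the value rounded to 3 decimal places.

0.856

R1: cool=0.33, ¬saturated=1−0.56=0.44; AND[a·b] → w = 0.1452
R2: warm=0.33, bright=0.44; OR[a + b − a·b] → w = 0.6248
R3: (¬saturated=1−0.56=0.44 OR dim=0.91) = 0.9496; AND[a·b] with moist=0.58 → w = 0.5508
Rules with consequent 'minimal': {R1, R2, R3} → strengths 0.1452, 0.6248, 0.5508
Aggregate via t-conorm [a + b − a·b]: 0.8559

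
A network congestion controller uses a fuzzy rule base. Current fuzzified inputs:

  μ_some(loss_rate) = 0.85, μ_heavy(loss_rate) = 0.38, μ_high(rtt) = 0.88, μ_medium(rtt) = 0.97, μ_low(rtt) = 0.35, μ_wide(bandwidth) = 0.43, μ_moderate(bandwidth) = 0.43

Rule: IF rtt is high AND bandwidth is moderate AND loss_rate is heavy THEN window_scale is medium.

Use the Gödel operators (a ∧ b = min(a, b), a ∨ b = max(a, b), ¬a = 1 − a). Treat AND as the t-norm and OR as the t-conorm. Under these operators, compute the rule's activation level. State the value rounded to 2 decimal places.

firing strength: high=0.88, moderate=0.43, heavy=0.38; AND[min(a, b)] → w = 0.38

0.38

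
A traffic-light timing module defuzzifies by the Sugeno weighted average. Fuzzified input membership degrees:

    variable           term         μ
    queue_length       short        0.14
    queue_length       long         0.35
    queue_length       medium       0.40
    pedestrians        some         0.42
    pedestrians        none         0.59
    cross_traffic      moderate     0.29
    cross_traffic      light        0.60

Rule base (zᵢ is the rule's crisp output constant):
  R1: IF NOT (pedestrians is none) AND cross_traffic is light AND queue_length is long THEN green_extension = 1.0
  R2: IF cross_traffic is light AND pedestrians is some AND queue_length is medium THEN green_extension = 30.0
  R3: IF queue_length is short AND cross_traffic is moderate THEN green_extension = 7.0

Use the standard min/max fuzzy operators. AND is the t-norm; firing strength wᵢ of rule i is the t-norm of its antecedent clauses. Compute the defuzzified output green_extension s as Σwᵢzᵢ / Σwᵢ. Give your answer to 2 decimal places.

14.98

R1 (z=1.0): ¬none=1−0.59=0.41, light=0.60, long=0.35; AND[min(a, b)] → w = 0.35
R2 (z=30.0): light=0.60, some=0.42, medium=0.40; AND[min(a, b)] → w = 0.40
R3 (z=7.0): short=0.14, moderate=0.29; AND[min(a, b)] → w = 0.14
Weighted average = (0.35·1.0 + 0.40·30.0 + 0.14·7.0) / (0.35 + 0.40 + 0.14)
  = 13.3300 / 0.8900 = 14.98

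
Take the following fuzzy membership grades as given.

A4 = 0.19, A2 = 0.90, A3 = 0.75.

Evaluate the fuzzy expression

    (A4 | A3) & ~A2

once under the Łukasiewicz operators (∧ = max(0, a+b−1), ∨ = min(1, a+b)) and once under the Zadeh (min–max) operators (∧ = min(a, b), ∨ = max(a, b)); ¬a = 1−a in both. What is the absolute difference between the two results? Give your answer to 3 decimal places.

Under Łukasiewicz:
  A4 | A3 = min(1, a+b) on (0.19, 0.75) = 0.94
  ~A2 = 1 − 0.90 = 0.10
  (A4 | A3) & ~A2 = max(0, a+b−1) on (0.94, 0.10) = 0.04
  → value = 0.0400
Under Zadeh (min–max):
  A4 | A3 = max(a, b) on (0.19, 0.75) = 0.75
  ~A2 = 1 − 0.90 = 0.10
  (A4 | A3) & ~A2 = min(a, b) on (0.75, 0.10) = 0.10
  → value = 0.1000
|0.0400 − 0.1000| = 0.060

0.060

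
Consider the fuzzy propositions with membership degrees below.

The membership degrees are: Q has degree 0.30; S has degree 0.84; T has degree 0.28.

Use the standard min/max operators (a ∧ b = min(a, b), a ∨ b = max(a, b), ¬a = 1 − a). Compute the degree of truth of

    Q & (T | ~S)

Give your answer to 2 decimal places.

0.28

~S = 1 − 0.84 = 0.16
T | ~S = max(a, b) on (0.28, 0.16) = 0.28
Q & (T | ~S) = min(a, b) on (0.30, 0.28) = 0.28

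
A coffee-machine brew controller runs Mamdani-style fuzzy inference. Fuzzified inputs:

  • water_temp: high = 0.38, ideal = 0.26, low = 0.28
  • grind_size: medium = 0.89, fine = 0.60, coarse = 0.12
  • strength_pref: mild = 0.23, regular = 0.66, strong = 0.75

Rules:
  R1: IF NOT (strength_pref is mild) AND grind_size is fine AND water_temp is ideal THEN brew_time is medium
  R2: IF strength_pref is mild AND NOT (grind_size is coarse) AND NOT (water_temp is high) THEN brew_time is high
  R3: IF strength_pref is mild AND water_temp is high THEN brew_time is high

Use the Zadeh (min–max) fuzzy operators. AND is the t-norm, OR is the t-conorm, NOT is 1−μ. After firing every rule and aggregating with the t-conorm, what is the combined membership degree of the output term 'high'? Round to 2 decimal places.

0.23

R1: ¬mild=1−0.23=0.77, fine=0.60, ideal=0.26; AND[min(a, b)] → w = 0.26
R2: mild=0.23, ¬coarse=1−0.12=0.88, ¬high=1−0.38=0.62; AND[min(a, b)] → w = 0.23
R3: mild=0.23, high=0.38; AND[min(a, b)] → w = 0.23
Rules with consequent 'high': {R2, R3} → strengths 0.23, 0.23
Aggregate via t-conorm [max(a, b)]: 0.23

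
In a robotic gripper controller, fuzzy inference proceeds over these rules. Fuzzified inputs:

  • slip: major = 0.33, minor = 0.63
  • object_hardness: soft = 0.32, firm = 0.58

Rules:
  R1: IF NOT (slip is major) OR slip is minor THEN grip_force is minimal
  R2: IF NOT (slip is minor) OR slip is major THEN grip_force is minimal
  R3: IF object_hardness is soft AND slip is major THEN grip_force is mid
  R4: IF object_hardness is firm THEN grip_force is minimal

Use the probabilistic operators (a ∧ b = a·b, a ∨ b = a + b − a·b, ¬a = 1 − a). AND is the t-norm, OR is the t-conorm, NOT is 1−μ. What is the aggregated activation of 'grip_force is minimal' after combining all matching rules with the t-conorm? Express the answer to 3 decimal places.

R1: ¬major=1−0.33=0.67, minor=0.63; OR[a + b − a·b] → w = 0.8779
R2: ¬minor=1−0.63=0.37, major=0.33; OR[a + b − a·b] → w = 0.5779
R3: soft=0.32, major=0.33; AND[a·b] → w = 0.1056
R4: firm=0.58 → w = 0.5800
Rules with consequent 'minimal': {R1, R2, R4} → strengths 0.8779, 0.5779, 0.5800
Aggregate via t-conorm [a + b − a·b]: 0.9784

0.978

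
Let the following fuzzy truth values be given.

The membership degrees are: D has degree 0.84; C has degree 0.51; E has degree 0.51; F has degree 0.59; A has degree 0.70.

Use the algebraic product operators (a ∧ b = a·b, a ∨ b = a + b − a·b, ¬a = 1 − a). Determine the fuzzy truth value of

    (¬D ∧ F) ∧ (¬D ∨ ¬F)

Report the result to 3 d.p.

¬D = 1 − 0.8400 = 0.1600
¬D ∧ F = a·b on (0.1600, 0.5900) = 0.0944
¬D = 1 − 0.8400 = 0.1600
¬F = 1 − 0.5900 = 0.4100
¬D ∨ ¬F = a + b − a·b on (0.1600, 0.4100) = 0.5044
(¬D ∧ F) ∧ (¬D ∨ ¬F) = a·b on (0.0944, 0.5044) = 0.0476

0.048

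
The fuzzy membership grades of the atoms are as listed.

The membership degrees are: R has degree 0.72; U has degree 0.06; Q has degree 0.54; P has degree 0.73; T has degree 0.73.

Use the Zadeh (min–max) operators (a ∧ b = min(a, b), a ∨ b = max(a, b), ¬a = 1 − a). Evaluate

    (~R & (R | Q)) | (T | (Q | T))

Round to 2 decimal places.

~R = 1 − 0.72 = 0.28
R | Q = max(a, b) on (0.72, 0.54) = 0.72
~R & (R | Q) = min(a, b) on (0.28, 0.72) = 0.28
Q | T = max(a, b) on (0.54, 0.73) = 0.73
T | (Q | T) = max(a, b) on (0.73, 0.73) = 0.73
(~R & (R | Q)) | (T | (Q | T)) = max(a, b) on (0.28, 0.73) = 0.73

0.73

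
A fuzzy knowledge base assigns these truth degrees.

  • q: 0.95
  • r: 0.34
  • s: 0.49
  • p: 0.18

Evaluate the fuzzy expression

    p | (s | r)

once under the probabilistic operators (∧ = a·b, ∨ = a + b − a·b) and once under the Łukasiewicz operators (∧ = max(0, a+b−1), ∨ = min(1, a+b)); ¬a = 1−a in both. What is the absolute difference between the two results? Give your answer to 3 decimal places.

0.276

Under probabilistic:
  s | r = a + b − a·b on (0.4900, 0.3400) = 0.6634
  p | (s | r) = a + b − a·b on (0.1800, 0.6634) = 0.7240
  → value = 0.7240
Under Łukasiewicz:
  s | r = min(1, a+b) on (0.49, 0.34) = 0.83
  p | (s | r) = min(1, a+b) on (0.18, 0.83) = 1.00
  → value = 1.0000
|0.7240 − 1.0000| = 0.276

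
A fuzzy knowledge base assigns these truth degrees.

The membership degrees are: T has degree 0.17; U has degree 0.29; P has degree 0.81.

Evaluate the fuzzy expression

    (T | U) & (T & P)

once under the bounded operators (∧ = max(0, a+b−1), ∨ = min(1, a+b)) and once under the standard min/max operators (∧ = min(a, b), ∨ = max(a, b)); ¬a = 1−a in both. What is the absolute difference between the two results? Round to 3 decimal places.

0.170

Under bounded:
  T | U = min(1, a+b) on (0.17, 0.29) = 0.46
  T & P = max(0, a+b−1) on (0.17, 0.81) = 0.00
  (T | U) & (T & P) = max(0, a+b−1) on (0.46, 0.00) = 0.00
  → value = 0.0000
Under standard min/max:
  T | U = max(a, b) on (0.17, 0.29) = 0.29
  T & P = min(a, b) on (0.17, 0.81) = 0.17
  (T | U) & (T & P) = min(a, b) on (0.29, 0.17) = 0.17
  → value = 0.1700
|0.0000 − 0.1700| = 0.170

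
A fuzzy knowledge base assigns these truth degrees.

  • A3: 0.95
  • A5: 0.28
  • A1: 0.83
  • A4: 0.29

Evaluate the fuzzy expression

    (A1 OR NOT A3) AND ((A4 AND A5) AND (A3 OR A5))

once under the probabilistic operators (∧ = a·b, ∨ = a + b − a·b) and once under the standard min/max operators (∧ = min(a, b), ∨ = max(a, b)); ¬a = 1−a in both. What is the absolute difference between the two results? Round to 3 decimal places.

0.214

Under probabilistic:
  NOT A3 = 1 − 0.9500 = 0.0500
  A1 OR NOT A3 = a + b − a·b on (0.8300, 0.0500) = 0.8385
  A4 AND A5 = a·b on (0.2900, 0.2800) = 0.0812
  A3 OR A5 = a + b − a·b on (0.9500, 0.2800) = 0.9640
  (A4 AND A5) AND (A3 OR A5) = a·b on (0.0812, 0.9640) = 0.0783
  (A1 OR NOT A3) AND ((A4 AND A5) AND (A3 OR A5)) = a·b on (0.8385, 0.0783) = 0.0656
  → value = 0.0656
Under standard min/max:
  NOT A3 = 1 − 0.95 = 0.05
  A1 OR NOT A3 = max(a, b) on (0.83, 0.05) = 0.83
  A4 AND A5 = min(a, b) on (0.29, 0.28) = 0.28
  A3 OR A5 = max(a, b) on (0.95, 0.28) = 0.95
  (A4 AND A5) AND (A3 OR A5) = min(a, b) on (0.28, 0.95) = 0.28
  (A1 OR NOT A3) AND ((A4 AND A5) AND (A3 OR A5)) = min(a, b) on (0.83, 0.28) = 0.28
  → value = 0.2800
|0.0656 − 0.2800| = 0.214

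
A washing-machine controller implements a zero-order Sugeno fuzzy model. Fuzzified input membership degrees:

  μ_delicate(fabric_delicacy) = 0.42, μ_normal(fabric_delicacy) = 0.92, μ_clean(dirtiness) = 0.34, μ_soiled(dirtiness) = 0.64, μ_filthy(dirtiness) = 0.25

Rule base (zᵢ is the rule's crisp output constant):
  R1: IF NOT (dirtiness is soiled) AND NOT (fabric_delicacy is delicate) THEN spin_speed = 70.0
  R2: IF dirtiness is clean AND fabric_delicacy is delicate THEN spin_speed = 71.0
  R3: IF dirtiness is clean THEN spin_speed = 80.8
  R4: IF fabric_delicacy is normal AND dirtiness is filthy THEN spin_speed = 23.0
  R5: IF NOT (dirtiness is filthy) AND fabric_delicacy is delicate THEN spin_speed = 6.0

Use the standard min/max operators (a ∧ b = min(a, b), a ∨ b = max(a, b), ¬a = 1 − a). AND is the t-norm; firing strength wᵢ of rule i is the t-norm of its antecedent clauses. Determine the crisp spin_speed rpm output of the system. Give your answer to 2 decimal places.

R1 (z=70.0): ¬soiled=1−0.64=0.36, ¬delicate=1−0.42=0.58; AND[min(a, b)] → w = 0.36
R2 (z=71.0): clean=0.34, delicate=0.42; AND[min(a, b)] → w = 0.34
R3 (z=80.8): clean=0.34 → w = 0.34
R4 (z=23.0): normal=0.92, filthy=0.25; AND[min(a, b)] → w = 0.25
R5 (z=6.0): ¬filthy=1−0.25=0.75, delicate=0.42; AND[min(a, b)] → w = 0.42
Weighted average = (0.36·70.0 + 0.34·71.0 + 0.34·80.8 + 0.25·23.0 + 0.42·6.0) / (0.36 + 0.34 + 0.34 + 0.25 + 0.42)
  = 85.0820 / 1.7100 = 49.76

49.76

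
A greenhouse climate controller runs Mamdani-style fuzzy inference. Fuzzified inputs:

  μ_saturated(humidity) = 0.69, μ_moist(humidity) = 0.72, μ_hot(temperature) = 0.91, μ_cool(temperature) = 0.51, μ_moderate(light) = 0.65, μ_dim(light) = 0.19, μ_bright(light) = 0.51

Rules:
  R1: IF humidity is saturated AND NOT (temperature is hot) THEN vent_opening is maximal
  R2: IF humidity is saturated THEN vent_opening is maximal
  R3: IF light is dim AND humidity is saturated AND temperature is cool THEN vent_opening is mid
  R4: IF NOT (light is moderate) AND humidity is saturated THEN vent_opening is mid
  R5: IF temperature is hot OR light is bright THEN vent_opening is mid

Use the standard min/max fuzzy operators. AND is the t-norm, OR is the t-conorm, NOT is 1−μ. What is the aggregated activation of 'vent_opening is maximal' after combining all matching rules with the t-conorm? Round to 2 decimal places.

0.69

R1: saturated=0.69, ¬hot=1−0.91=0.09; AND[min(a, b)] → w = 0.09
R2: saturated=0.69 → w = 0.69
R3: dim=0.19, saturated=0.69, cool=0.51; AND[min(a, b)] → w = 0.19
R4: ¬moderate=1−0.65=0.35, saturated=0.69; AND[min(a, b)] → w = 0.35
R5: hot=0.91, bright=0.51; OR[max(a, b)] → w = 0.91
Rules with consequent 'maximal': {R1, R2} → strengths 0.09, 0.69
Aggregate via t-conorm [max(a, b)]: 0.69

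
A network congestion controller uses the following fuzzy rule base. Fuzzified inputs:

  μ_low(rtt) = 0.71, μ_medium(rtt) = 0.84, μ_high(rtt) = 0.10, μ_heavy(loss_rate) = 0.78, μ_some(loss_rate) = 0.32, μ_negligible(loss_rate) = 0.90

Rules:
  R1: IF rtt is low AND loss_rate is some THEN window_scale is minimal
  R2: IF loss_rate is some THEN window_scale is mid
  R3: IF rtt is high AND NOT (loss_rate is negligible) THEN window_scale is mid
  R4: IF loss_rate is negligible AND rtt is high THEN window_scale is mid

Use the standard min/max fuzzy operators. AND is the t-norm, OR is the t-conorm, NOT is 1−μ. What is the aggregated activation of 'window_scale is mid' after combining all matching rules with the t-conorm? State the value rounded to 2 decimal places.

0.32

R1: low=0.71, some=0.32; AND[min(a, b)] → w = 0.32
R2: some=0.32 → w = 0.32
R3: high=0.10, ¬negligible=1−0.90=0.10; AND[min(a, b)] → w = 0.10
R4: negligible=0.90, high=0.10; AND[min(a, b)] → w = 0.10
Rules with consequent 'mid': {R2, R3, R4} → strengths 0.32, 0.10, 0.10
Aggregate via t-conorm [max(a, b)]: 0.32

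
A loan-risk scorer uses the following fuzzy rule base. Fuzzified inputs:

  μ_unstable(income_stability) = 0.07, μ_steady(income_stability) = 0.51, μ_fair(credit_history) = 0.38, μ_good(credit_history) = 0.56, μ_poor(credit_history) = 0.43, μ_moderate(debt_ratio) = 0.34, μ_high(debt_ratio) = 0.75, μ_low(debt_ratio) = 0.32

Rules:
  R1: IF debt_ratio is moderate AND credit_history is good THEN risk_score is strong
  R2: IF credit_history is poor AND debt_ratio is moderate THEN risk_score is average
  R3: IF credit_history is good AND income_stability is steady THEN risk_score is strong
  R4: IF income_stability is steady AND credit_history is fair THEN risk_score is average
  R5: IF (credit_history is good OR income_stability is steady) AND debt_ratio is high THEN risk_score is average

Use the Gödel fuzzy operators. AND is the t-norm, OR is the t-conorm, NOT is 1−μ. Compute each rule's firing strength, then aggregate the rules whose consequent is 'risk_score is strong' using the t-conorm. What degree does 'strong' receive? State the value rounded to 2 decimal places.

R1: moderate=0.34, good=0.56; AND[min(a, b)] → w = 0.34
R2: poor=0.43, moderate=0.34; AND[min(a, b)] → w = 0.34
R3: good=0.56, steady=0.51; AND[min(a, b)] → w = 0.51
R4: steady=0.51, fair=0.38; AND[min(a, b)] → w = 0.38
R5: (good=0.56 OR steady=0.51) = 0.56; AND[min(a, b)] with high=0.75 → w = 0.56
Rules with consequent 'strong': {R1, R3} → strengths 0.34, 0.51
Aggregate via t-conorm [max(a, b)]: 0.51

0.51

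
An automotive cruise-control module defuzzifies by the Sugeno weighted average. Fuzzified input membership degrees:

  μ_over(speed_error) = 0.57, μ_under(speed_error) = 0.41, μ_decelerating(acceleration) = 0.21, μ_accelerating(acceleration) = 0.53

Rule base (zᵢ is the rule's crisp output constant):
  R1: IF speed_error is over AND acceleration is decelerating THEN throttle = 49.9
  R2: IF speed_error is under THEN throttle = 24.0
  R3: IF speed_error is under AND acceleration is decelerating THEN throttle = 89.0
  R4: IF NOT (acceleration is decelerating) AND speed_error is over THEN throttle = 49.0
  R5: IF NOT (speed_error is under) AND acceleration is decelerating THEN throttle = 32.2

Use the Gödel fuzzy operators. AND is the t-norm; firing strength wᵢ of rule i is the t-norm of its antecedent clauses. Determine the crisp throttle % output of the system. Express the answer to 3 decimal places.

45.777

R1 (z=49.9): over=0.57, decelerating=0.21; AND[min(a, b)] → w = 0.21
R2 (z=24.0): under=0.41 → w = 0.41
R3 (z=89.0): under=0.41, decelerating=0.21; AND[min(a, b)] → w = 0.21
R4 (z=49.0): ¬decelerating=1−0.21=0.79, over=0.57; AND[min(a, b)] → w = 0.57
R5 (z=32.2): ¬under=1−0.41=0.59, decelerating=0.21; AND[min(a, b)] → w = 0.21
Weighted average = (0.21·49.9 + 0.41·24.0 + 0.21·89.0 + 0.57·49.0 + 0.21·32.2) / (0.21 + 0.41 + 0.21 + 0.57 + 0.21)
  = 73.7010 / 1.6100 = 45.777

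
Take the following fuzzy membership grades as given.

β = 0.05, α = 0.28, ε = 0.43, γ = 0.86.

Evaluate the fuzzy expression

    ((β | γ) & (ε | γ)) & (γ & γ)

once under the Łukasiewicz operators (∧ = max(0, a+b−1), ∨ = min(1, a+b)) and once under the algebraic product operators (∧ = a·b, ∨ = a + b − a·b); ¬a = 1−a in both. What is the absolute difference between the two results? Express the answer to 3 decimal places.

0.040

Under Łukasiewicz:
  β | γ = min(1, a+b) on (0.05, 0.86) = 0.91
  ε | γ = min(1, a+b) on (0.43, 0.86) = 1.00
  (β | γ) & (ε | γ) = max(0, a+b−1) on (0.91, 1.00) = 0.91
  γ & γ = max(0, a+b−1) on (0.86, 0.86) = 0.72
  ((β | γ) & (ε | γ)) & (γ & γ) = max(0, a+b−1) on (0.91, 0.72) = 0.63
  → value = 0.6300
Under algebraic product:
  β | γ = a + b − a·b on (0.0500, 0.8600) = 0.8670
  ε | γ = a + b − a·b on (0.4300, 0.8600) = 0.9202
  (β | γ) & (ε | γ) = a·b on (0.8670, 0.9202) = 0.7978
  γ & γ = a·b on (0.8600, 0.8600) = 0.7396
  ((β | γ) & (ε | γ)) & (γ & γ) = a·b on (0.7978, 0.7396) = 0.5901
  → value = 0.5901
|0.6300 − 0.5901| = 0.040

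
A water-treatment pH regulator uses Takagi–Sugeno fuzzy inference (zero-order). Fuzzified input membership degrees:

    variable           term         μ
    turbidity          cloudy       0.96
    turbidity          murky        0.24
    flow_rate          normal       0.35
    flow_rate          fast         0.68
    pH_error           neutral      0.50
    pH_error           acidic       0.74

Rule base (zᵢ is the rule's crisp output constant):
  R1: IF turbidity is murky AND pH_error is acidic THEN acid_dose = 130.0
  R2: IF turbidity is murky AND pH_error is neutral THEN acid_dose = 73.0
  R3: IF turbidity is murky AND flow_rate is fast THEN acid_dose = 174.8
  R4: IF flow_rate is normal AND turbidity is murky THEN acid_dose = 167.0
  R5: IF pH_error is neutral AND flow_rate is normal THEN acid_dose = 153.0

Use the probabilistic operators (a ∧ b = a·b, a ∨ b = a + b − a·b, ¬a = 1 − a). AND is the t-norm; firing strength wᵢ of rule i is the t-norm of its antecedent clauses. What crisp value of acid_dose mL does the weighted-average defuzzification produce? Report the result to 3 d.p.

140.565

R1 (z=130.0): murky=0.24, acidic=0.74; AND[a·b] → w = 0.1776
R2 (z=73.0): murky=0.24, neutral=0.50; AND[a·b] → w = 0.1200
R3 (z=174.8): murky=0.24, fast=0.68; AND[a·b] → w = 0.1632
R4 (z=167.0): normal=0.35, murky=0.24; AND[a·b] → w = 0.0840
R5 (z=153.0): neutral=0.50, normal=0.35; AND[a·b] → w = 0.1750
Weighted average = (0.1776·130.0 + 0.1200·73.0 + 0.1632·174.8 + 0.0840·167.0 + 0.1750·153.0) / (0.1776 + 0.1200 + 0.1632 + 0.0840 + 0.1750)
  = 101.1784 / 0.7198 = 140.565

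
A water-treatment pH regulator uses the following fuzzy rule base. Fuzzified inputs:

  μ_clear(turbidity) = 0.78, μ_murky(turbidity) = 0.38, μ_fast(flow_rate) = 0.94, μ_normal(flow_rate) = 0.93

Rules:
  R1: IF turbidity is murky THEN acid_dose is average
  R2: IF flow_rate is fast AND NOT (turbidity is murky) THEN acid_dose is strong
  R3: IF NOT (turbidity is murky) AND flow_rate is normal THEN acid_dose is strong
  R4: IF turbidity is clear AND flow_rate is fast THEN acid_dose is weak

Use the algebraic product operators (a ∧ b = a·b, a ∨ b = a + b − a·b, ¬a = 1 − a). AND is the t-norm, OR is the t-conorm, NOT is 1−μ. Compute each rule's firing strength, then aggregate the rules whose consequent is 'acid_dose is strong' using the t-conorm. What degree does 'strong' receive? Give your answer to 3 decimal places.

R1: murky=0.38 → w = 0.3800
R2: fast=0.94, ¬murky=1−0.38=0.62; AND[a·b] → w = 0.5828
R3: ¬murky=1−0.38=0.62, normal=0.93; AND[a·b] → w = 0.5766
R4: clear=0.78, fast=0.94; AND[a·b] → w = 0.7332
Rules with consequent 'strong': {R2, R3} → strengths 0.5828, 0.5766
Aggregate via t-conorm [a + b − a·b]: 0.8234

0.823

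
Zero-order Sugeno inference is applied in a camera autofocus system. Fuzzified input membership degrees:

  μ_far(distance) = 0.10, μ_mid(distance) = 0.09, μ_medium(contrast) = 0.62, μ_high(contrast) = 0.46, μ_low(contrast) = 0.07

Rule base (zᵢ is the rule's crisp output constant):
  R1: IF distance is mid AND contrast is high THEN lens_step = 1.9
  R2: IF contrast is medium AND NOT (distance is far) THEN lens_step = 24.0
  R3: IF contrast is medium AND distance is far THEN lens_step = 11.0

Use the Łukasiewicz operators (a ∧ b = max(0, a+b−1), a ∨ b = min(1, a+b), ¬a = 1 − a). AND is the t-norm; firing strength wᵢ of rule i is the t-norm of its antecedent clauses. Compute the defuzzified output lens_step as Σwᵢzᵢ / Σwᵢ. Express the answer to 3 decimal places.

24.000

R1 (z=1.9): mid=0.09, high=0.46; AND[max(0, a+b−1)] → w = 0.00
R2 (z=24.0): medium=0.62, ¬far=1−0.10=0.90; AND[max(0, a+b−1)] → w = 0.52
R3 (z=11.0): medium=0.62, far=0.10; AND[max(0, a+b−1)] → w = 0.00
Weighted average = (0.00·1.9 + 0.52·24.0 + 0.00·11.0) / (0.00 + 0.52 + 0.00)
  = 12.4800 / 0.5200 = 24.000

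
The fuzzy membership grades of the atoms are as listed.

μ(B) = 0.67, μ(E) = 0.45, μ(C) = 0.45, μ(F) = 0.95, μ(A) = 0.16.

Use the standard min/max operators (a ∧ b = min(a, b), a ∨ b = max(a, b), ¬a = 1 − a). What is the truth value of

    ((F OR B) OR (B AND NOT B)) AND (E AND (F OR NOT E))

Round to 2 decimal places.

0.45

F OR B = max(a, b) on (0.95, 0.67) = 0.95
NOT B = 1 − 0.67 = 0.33
B AND NOT B = min(a, b) on (0.67, 0.33) = 0.33
(F OR B) OR (B AND NOT B) = max(a, b) on (0.95, 0.33) = 0.95
NOT E = 1 − 0.45 = 0.55
F OR NOT E = max(a, b) on (0.95, 0.55) = 0.95
E AND (F OR NOT E) = min(a, b) on (0.45, 0.95) = 0.45
((F OR B) OR (B AND NOT B)) AND (E AND (F OR NOT E)) = min(a, b) on (0.95, 0.45) = 0.45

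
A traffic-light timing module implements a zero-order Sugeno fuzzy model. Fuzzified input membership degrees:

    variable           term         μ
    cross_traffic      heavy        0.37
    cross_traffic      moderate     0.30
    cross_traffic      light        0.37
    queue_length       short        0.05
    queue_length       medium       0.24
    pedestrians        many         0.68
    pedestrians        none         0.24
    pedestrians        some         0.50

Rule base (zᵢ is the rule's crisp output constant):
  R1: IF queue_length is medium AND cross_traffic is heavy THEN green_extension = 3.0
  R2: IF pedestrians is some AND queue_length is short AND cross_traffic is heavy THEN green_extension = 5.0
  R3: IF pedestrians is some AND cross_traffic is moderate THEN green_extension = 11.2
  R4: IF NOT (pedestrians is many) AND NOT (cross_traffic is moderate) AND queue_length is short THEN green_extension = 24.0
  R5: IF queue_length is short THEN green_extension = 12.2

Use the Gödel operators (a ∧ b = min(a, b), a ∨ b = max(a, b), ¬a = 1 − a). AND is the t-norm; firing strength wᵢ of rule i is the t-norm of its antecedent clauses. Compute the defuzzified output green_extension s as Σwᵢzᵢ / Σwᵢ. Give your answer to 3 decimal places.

R1 (z=3.0): medium=0.24, heavy=0.37; AND[min(a, b)] → w = 0.24
R2 (z=5.0): some=0.50, short=0.05, heavy=0.37; AND[min(a, b)] → w = 0.05
R3 (z=11.2): some=0.50, moderate=0.30; AND[min(a, b)] → w = 0.30
R4 (z=24.0): ¬many=1−0.68=0.32, ¬moderate=1−0.30=0.70, short=0.05; AND[min(a, b)] → w = 0.05
R5 (z=12.2): short=0.05 → w = 0.05
Weighted average = (0.24·3.0 + 0.05·5.0 + 0.30·11.2 + 0.05·24.0 + 0.05·12.2) / (0.24 + 0.05 + 0.30 + 0.05 + 0.05)
  = 6.1400 / 0.6900 = 8.899

8.899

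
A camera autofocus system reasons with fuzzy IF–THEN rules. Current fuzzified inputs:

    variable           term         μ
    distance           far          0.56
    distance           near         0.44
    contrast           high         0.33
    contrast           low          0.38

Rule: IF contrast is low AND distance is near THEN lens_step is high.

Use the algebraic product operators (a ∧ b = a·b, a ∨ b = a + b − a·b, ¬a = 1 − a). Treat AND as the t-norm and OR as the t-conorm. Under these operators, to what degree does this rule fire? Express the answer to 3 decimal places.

firing strength: low=0.38, near=0.44; AND[a·b] → w = 0.1672

0.167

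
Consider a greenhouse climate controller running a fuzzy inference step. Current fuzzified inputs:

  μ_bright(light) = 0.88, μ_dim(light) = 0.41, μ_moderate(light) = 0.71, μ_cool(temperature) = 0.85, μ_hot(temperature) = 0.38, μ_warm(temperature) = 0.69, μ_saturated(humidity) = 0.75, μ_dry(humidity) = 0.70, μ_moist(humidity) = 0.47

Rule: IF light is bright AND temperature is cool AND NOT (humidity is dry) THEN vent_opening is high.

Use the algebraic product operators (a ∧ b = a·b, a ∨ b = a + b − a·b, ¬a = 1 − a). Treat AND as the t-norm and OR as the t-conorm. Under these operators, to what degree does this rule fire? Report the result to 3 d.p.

firing strength: bright=0.88, cool=0.85, ¬dry=1−0.70=0.30; AND[a·b] → w = 0.2244

0.224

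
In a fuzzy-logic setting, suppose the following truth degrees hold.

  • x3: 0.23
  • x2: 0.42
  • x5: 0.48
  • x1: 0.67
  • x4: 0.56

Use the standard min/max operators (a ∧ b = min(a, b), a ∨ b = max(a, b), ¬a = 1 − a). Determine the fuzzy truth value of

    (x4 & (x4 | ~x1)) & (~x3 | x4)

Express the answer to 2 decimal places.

~x1 = 1 − 0.67 = 0.33
x4 | ~x1 = max(a, b) on (0.56, 0.33) = 0.56
x4 & (x4 | ~x1) = min(a, b) on (0.56, 0.56) = 0.56
~x3 = 1 − 0.23 = 0.77
~x3 | x4 = max(a, b) on (0.77, 0.56) = 0.77
(x4 & (x4 | ~x1)) & (~x3 | x4) = min(a, b) on (0.56, 0.77) = 0.56

0.56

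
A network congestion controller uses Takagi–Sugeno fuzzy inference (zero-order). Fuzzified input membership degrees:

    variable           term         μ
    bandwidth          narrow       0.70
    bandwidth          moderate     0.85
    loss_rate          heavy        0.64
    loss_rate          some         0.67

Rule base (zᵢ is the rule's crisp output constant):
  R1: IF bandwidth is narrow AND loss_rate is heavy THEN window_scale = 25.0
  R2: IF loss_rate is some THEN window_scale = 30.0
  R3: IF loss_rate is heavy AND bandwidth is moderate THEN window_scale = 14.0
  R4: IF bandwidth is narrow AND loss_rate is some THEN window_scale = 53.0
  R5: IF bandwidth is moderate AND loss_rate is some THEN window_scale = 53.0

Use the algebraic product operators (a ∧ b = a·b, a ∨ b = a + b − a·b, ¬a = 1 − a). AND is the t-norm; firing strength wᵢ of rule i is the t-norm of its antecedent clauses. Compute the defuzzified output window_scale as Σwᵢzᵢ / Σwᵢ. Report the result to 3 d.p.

34.792

R1 (z=25.0): narrow=0.70, heavy=0.64; AND[a·b] → w = 0.4480
R2 (z=30.0): some=0.67 → w = 0.6700
R3 (z=14.0): heavy=0.64, moderate=0.85; AND[a·b] → w = 0.5440
R4 (z=53.0): narrow=0.70, some=0.67; AND[a·b] → w = 0.4690
R5 (z=53.0): moderate=0.85, some=0.67; AND[a·b] → w = 0.5695
Weighted average = (0.4480·25.0 + 0.6700·30.0 + 0.5440·14.0 + 0.4690·53.0 + 0.5695·53.0) / (0.4480 + 0.6700 + 0.5440 + 0.4690 + 0.5695)
  = 93.9565 / 2.7005 = 34.792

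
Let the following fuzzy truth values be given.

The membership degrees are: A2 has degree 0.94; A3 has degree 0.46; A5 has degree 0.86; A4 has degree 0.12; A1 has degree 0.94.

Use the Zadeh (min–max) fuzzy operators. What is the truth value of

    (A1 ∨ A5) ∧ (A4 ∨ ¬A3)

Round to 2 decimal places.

A1 ∨ A5 = max(a, b) on (0.94, 0.86) = 0.94
¬A3 = 1 − 0.46 = 0.54
A4 ∨ ¬A3 = max(a, b) on (0.12, 0.54) = 0.54
(A1 ∨ A5) ∧ (A4 ∨ ¬A3) = min(a, b) on (0.94, 0.54) = 0.54

0.54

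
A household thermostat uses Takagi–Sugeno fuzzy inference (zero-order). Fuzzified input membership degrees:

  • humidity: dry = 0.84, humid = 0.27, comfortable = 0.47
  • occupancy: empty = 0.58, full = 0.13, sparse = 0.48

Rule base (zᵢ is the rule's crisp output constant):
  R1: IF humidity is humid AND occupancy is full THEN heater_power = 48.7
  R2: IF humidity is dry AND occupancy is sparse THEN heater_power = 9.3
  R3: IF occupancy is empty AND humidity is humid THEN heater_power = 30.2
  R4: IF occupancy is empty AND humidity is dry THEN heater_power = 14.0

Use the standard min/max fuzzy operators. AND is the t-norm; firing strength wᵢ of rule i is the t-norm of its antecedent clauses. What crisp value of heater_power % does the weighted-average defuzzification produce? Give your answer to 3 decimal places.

R1 (z=48.7): humid=0.27, full=0.13; AND[min(a, b)] → w = 0.13
R2 (z=9.3): dry=0.84, sparse=0.48; AND[min(a, b)] → w = 0.48
R3 (z=30.2): empty=0.58, humid=0.27; AND[min(a, b)] → w = 0.27
R4 (z=14.0): empty=0.58, dry=0.84; AND[min(a, b)] → w = 0.58
Weighted average = (0.13·48.7 + 0.48·9.3 + 0.27·30.2 + 0.58·14.0) / (0.13 + 0.48 + 0.27 + 0.58)
  = 27.0690 / 1.4600 = 18.540

18.540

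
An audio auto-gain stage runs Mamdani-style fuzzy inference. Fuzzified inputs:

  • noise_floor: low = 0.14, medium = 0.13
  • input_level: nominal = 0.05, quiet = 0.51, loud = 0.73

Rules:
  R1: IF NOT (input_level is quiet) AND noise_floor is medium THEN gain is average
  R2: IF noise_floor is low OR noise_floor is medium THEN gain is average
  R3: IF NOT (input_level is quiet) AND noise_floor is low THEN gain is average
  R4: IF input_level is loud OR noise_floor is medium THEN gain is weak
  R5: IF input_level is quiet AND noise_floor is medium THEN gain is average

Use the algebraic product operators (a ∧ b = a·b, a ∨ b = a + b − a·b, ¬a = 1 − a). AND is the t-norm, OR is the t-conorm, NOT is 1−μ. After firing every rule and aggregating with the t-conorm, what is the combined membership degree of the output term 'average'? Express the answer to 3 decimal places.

R1: ¬quiet=1−0.51=0.49, medium=0.13; AND[a·b] → w = 0.0637
R2: low=0.14, medium=0.13; OR[a + b − a·b] → w = 0.2518
R3: ¬quiet=1−0.51=0.49, low=0.14; AND[a·b] → w = 0.0686
R4: loud=0.73, medium=0.13; OR[a + b − a·b] → w = 0.7651
R5: quiet=0.51, medium=0.13; AND[a·b] → w = 0.0663
Rules with consequent 'average': {R1, R2, R3, R5} → strengths 0.0637, 0.2518, 0.0686, 0.0663
Aggregate via t-conorm [a + b − a·b]: 0.3908

0.391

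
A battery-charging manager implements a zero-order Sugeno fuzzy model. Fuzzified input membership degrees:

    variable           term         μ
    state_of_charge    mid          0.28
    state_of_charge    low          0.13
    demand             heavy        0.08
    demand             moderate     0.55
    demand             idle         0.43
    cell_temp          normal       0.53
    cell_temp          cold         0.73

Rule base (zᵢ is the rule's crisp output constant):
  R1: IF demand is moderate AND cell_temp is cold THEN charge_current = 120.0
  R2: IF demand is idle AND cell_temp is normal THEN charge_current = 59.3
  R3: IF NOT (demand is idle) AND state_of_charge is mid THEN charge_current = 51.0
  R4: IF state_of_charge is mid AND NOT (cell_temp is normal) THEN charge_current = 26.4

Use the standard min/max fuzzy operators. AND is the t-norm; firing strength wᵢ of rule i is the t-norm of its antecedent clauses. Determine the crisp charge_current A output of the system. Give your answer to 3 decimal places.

73.488

R1 (z=120.0): moderate=0.55, cold=0.73; AND[min(a, b)] → w = 0.55
R2 (z=59.3): idle=0.43, normal=0.53; AND[min(a, b)] → w = 0.43
R3 (z=51.0): ¬idle=1−0.43=0.57, mid=0.28; AND[min(a, b)] → w = 0.28
R4 (z=26.4): mid=0.28, ¬normal=1−0.53=0.47; AND[min(a, b)] → w = 0.28
Weighted average = (0.55·120.0 + 0.43·59.3 + 0.28·51.0 + 0.28·26.4) / (0.55 + 0.43 + 0.28 + 0.28)
  = 113.1710 / 1.5400 = 73.488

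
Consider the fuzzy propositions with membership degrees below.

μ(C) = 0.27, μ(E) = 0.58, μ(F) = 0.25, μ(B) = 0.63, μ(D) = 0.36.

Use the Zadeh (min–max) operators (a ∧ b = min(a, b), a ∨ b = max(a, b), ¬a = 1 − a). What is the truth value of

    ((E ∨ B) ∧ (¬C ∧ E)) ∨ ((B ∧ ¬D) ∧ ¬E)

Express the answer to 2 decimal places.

E ∨ B = max(a, b) on (0.58, 0.63) = 0.63
¬C = 1 − 0.27 = 0.73
¬C ∧ E = min(a, b) on (0.73, 0.58) = 0.58
(E ∨ B) ∧ (¬C ∧ E) = min(a, b) on (0.63, 0.58) = 0.58
¬D = 1 − 0.36 = 0.64
B ∧ ¬D = min(a, b) on (0.63, 0.64) = 0.63
¬E = 1 − 0.58 = 0.42
(B ∧ ¬D) ∧ ¬E = min(a, b) on (0.63, 0.42) = 0.42
((E ∨ B) ∧ (¬C ∧ E)) ∨ ((B ∧ ¬D) ∧ ¬E) = max(a, b) on (0.58, 0.42) = 0.58

0.58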